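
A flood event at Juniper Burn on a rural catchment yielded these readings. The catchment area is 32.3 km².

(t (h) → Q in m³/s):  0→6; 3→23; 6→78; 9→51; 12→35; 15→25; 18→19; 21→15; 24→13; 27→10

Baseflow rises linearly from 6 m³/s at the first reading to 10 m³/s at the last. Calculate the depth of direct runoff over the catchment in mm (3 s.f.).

Direct runoff: 0.00, 16.56, 71.11, 43.67, 27.22, 16.78, 10.33, 5.89, 3.44, 0.00 m³/s; ΣQ_DR = 195.0 m³/s.
V = ΣQ_DR · Δt = 195.0 × 10800 s = 2.106 × 10^6 m³.
Over A = 32.3 km², depth = V / A = 65.2 mm.

d ≈ 65.2 mm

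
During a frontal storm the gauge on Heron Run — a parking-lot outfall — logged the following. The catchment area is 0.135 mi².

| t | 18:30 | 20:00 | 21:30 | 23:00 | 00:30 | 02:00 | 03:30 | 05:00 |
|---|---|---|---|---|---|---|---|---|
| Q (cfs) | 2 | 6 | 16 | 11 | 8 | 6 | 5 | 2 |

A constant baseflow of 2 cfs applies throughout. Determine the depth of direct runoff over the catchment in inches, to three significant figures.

Direct runoff: 0.0, 4.0, 14.0, 9.0, 6.0, 4.0, 3.0, 0.0 cfs; ΣQ_DR = 40.00 cfs.
V = ΣQ_DR · Δt = 40.00 × 5400 s = 2.160 × 10^5 ft³.
Over A = 0.135 mi², depth = V / A = 0.689 in.

d ≈ 0.689 in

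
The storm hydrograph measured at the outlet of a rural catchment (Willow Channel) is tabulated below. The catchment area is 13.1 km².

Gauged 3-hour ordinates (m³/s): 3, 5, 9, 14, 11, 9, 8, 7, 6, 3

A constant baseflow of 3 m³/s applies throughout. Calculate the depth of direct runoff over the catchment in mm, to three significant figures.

d ≈ 37.1 mm

Direct runoff: 0.0, 2.0, 6.0, 11.0, 8.0, 6.0, 5.0, 4.0, 3.0, 0.0 m³/s; ΣQ_DR = 45.00 m³/s.
V = ΣQ_DR · Δt = 45.00 × 10800 s = 4.860 × 10^5 m³.
Over A = 13.1 km², depth = V / A = 37.1 mm.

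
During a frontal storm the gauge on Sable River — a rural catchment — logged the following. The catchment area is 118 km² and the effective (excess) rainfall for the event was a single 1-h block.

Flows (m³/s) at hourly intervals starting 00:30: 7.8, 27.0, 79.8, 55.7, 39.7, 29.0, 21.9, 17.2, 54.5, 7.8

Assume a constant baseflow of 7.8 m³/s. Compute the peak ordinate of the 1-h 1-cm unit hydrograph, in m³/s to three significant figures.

U_p ≈ 89.9 m³/s

Direct runoff: 0.0, 19.2, 72.0, 47.9, 31.9, 21.2, 14.1, 9.4, 46.7, 0.0 m³/s; ΣQ_DR = 262.4 m³/s, peak = 72.0 m³/s.
Runoff depth d = ΣQ_DR·Δt / A = 262.4 × 3600 / (118 km²) = 8.005 mm.
The 1-cm UH is the DRH scaled by (10 mm)/d, so U_p = 72.0 × 10/8.005 = 89.9 m³/s.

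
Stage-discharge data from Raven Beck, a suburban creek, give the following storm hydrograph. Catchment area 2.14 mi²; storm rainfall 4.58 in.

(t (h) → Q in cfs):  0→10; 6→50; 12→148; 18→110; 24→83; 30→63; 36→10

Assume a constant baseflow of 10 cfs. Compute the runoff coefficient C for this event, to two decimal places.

C ≈ 0.38

ΣQ_DR = 404.0 cfs; V = ΣQ_DR·Δt = 8.726 × 10^6 ft³.
Runoff depth d = V / A = 1.755 in.
C = d / P = 1.755 / 4.58 = 0.38.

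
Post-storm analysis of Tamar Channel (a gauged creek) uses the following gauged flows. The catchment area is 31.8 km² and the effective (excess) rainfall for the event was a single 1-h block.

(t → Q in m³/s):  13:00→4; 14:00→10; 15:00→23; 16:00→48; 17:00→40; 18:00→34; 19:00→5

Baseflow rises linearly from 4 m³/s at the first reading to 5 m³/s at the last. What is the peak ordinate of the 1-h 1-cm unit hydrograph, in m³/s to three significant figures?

Direct runoff: 0.00, 5.83, 18.67, 43.50, 35.33, 29.17, 0.00 m³/s; ΣQ_DR = 132.5 m³/s, peak = 43.50 m³/s.
Runoff depth d = ΣQ_DR·Δt / A = 132.5 × 3600 / (31.8 km²) = 15.00 mm.
The 1-cm UH is the DRH scaled by (10 mm)/d, so U_p = 43.50 × 10/15.00 = 29.0 m³/s.

U_p ≈ 29.0 m³/s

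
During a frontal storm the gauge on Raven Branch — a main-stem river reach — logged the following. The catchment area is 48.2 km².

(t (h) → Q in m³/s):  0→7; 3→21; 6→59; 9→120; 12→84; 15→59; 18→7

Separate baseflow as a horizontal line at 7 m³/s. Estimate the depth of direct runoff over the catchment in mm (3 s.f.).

Direct runoff: 0.0, 14.0, 52.0, 113.0, 77.0, 52.0, 0.0 m³/s; ΣQ_DR = 308.0 m³/s.
V = ΣQ_DR · Δt = 308.0 × 10800 s = 3.326 × 10^6 m³.
Over A = 48.2 km², depth = V / A = 69.0 mm.

d ≈ 69.0 mm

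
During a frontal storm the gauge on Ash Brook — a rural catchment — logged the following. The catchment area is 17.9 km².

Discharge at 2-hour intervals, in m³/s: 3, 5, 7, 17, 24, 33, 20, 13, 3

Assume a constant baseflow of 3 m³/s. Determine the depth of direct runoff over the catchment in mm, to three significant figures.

d ≈ 39.4 mm

Direct runoff: 0.0, 2.0, 4.0, 14.0, 21.0, 30.0, 17.0, 10.0, 0.0 m³/s; ΣQ_DR = 98.00 m³/s.
V = ΣQ_DR · Δt = 98.00 × 7200 s = 7.056 × 10^5 m³.
Over A = 17.9 km², depth = V / A = 39.4 mm.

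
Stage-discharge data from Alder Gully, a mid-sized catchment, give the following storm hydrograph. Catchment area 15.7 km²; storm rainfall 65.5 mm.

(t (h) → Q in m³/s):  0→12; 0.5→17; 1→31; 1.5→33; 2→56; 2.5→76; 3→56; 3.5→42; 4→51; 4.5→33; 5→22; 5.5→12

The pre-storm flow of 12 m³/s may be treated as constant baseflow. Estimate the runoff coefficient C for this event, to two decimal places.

ΣQ_DR = 297.0 m³/s; V = ΣQ_DR·Δt = 5.346 × 10^5 m³.
Runoff depth d = V / A = 34.05 mm.
C = d / P = 34.05 / 65.5 = 0.52.

C ≈ 0.52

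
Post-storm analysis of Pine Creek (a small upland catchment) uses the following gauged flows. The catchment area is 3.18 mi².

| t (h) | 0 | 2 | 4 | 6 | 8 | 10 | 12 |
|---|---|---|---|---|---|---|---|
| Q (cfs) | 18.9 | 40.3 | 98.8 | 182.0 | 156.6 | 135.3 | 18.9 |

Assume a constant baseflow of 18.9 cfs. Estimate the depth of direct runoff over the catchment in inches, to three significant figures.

d ≈ 0.505 in

Direct runoff: 0.0, 21.4, 79.9, 163.1, 137.7, 116.4, 0.0 cfs; ΣQ_DR = 518.5 cfs.
V = ΣQ_DR · Δt = 518.5 × 7200 s = 3.733 × 10^6 ft³.
Over A = 3.18 mi², depth = V / A = 0.505 in.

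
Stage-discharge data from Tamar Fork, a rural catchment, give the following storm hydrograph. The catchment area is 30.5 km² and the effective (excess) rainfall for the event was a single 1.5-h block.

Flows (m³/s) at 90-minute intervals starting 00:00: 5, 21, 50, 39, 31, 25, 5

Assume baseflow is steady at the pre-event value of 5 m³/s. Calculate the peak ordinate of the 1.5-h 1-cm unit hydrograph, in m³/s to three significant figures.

Direct runoff: 0.0, 16.0, 45.0, 34.0, 26.0, 20.0, 0.0 m³/s; ΣQ_DR = 141.0 m³/s, peak = 45.0 m³/s.
Runoff depth d = ΣQ_DR·Δt / A = 141.0 × 5400 / (30.5 km²) = 24.96 mm.
The 1-cm UH is the DRH scaled by (10 mm)/d, so U_p = 45.0 × 10/24.96 = 18.0 m³/s.

U_p ≈ 18.0 m³/s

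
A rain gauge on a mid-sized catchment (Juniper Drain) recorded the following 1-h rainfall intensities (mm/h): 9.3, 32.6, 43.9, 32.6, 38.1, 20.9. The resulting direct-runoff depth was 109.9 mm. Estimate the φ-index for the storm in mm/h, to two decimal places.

φ ≈ 11.64 mm/h

Only the 5 blocks with intensity above φ contribute runoff: 32.6, 43.9, 32.6, 38.1, 20.9 mm/h.
Σ(I−φ)·Δt = d  ⇒  (32.6+43.9+32.6+38.1+20.9 − 5φ)·1 = 109.9
φ = (168.1 − 109.9/1) / 5 = 11.64 mm/h.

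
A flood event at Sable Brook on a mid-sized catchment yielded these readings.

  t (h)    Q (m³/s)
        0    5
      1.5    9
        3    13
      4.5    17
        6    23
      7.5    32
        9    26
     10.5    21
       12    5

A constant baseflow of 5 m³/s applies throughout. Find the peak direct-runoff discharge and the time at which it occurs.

Subtracting baseflow gives direct-runoff ordinates: 0.0, 4.0, 8.0, 12.0, 18.0, 27.0, 21.0, 16.0, 0.0 m³/s.
The maximum is 27.0 m³/s, occurring at the reading for t = 7.5 h.

Q_p = 27.0 m³/s at t = 7.5 h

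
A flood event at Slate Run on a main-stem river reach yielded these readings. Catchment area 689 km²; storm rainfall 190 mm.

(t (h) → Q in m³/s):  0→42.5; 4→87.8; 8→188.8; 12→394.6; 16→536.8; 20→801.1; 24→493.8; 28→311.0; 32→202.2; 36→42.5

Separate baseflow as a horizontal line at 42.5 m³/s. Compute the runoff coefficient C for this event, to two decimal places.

ΣQ_DR = 2676 m³/s; V = ΣQ_DR·Δt = 3.854 × 10^7 m³.
Runoff depth d = V / A = 55.93 mm.
C = d / P = 55.93 / 190 = 0.29.

C ≈ 0.29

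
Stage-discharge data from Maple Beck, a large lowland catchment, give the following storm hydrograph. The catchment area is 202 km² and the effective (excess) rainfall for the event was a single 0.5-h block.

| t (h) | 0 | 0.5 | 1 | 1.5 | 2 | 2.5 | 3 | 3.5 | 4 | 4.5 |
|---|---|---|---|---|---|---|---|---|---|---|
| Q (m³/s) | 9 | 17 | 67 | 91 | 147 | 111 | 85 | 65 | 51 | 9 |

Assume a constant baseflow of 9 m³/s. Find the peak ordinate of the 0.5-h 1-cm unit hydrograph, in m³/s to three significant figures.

Direct runoff: 0.0, 8.0, 58.0, 82.0, 138.0, 102.0, 76.0, 56.0, 42.0, 0.0 m³/s; ΣQ_DR = 562.0 m³/s, peak = 138.0 m³/s.
Runoff depth d = ΣQ_DR·Δt / A = 562.0 × 1800 / (202 km²) = 5.008 mm.
The 1-cm UH is the DRH scaled by (10 mm)/d, so U_p = 138.0 × 10/5.008 = 276 m³/s.

U_p ≈ 276 m³/s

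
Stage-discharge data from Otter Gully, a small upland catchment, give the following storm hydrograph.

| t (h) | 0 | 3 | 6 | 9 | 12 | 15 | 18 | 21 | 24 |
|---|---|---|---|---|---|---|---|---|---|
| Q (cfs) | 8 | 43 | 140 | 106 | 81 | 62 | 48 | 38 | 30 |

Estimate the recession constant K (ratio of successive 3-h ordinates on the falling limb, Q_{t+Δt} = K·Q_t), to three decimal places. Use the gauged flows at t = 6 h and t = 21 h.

Using the recession-limb readings at t = 6 h and t = 21 h: Q falls from 140 to 38 cfs over 5 intervals.
K = (Q₂/Q₁)^(1/5) = (38/140)^(1/5) = 0.770.

K ≈ 0.770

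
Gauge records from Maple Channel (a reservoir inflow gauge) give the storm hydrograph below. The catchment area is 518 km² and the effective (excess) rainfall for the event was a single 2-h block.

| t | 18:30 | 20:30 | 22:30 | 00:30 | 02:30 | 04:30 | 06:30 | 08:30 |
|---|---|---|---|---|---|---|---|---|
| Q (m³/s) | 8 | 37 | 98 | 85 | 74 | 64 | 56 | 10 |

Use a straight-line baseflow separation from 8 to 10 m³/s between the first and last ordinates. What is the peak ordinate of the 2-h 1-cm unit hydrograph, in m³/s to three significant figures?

Direct runoff: 0.00, 28.71, 89.43, 76.14, 64.86, 54.57, 46.29, 0.00 m³/s; ΣQ_DR = 360.0 m³/s, peak = 89.43 m³/s.
Runoff depth d = ΣQ_DR·Δt / A = 360.0 × 7200 / (518 km²) = 5.004 mm.
The 1-cm UH is the DRH scaled by (10 mm)/d, so U_p = 89.43 × 10/5.004 = 179 m³/s.

U_p ≈ 179 m³/s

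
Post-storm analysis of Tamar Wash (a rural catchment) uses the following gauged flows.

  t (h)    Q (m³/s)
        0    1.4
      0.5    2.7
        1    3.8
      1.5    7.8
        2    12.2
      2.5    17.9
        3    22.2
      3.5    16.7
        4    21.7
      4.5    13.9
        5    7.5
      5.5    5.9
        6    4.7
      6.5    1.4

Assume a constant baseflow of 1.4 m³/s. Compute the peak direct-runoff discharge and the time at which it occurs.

Subtracting baseflow gives direct-runoff ordinates: 0.0, 1.3, 2.4, 6.4, 10.8, 16.5, 20.8, 15.3, 20.3, 12.5, 6.1, 4.5, 3.3, 0.0 m³/s.
The maximum is 20.8 m³/s, occurring at the reading for t = 3 h.

Q_p = 20.8 m³/s at t = 3 h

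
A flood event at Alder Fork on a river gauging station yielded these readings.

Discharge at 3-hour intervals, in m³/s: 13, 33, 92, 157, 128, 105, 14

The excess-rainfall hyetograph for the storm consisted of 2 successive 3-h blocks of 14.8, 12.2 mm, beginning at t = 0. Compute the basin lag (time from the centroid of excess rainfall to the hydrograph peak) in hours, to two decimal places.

Centroid of excess rainfall: t_c = Σ P_i·t̄_i / ΣP_i = 2.8556 h (block centres at 1.5, 4.5 h).
Hydrograph peak occurs at t = 9 h, so basin lag t_L = 9 − 2.8556 = 6.14 h.

t_L ≈ 6.14 h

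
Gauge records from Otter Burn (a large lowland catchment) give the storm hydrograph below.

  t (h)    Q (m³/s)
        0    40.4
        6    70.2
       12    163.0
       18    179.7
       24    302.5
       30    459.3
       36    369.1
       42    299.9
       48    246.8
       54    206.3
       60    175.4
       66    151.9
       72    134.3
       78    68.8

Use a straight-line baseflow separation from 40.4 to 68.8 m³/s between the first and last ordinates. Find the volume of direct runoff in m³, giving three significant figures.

Direct-runoff ordinates (Q − Q_b): 0.00, 27.62, 118.23, 132.75, 253.36, 407.98, 315.59, 244.21, 188.92, 146.24, 113.15, 87.47, 67.68, 0.00 m³/s.
ΣQ_DR = 2103 m³/s.
With Δt = 6 h = 21600 s, V = ΣQ_DR · Δt = 2103 × 21600 = 4.54 × 10^7 m³.

V ≈ 4.54 × 10^7 m³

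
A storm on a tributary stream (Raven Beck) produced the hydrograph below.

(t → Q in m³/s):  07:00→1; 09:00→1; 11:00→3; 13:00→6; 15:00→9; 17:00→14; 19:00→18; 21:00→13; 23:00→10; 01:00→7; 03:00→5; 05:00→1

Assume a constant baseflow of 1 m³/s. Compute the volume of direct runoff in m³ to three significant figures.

Direct-runoff ordinates (Q − Q_b): 0.0, 0.0, 2.0, 5.0, 8.0, 13.0, 17.0, 12.0, 9.0, 6.0, 4.0, 0.0 m³/s.
ΣQ_DR = 76.00 m³/s.
With Δt = 2 h = 7200 s, V = ΣQ_DR · Δt = 76.00 × 7200 = 5.47 × 10^5 m³.

V ≈ 5.47 × 10^5 m³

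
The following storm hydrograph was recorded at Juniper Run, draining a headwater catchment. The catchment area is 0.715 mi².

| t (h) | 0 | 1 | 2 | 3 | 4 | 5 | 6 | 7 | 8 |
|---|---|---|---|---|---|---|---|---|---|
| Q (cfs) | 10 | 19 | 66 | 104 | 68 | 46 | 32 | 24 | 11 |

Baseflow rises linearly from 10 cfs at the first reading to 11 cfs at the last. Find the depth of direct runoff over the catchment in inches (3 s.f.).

d ≈ 0.619 in

Direct runoff: 0.00, 8.88, 55.75, 93.62, 57.50, 35.38, 21.25, 13.12, 0.00 cfs; ΣQ_DR = 285.5 cfs.
V = ΣQ_DR · Δt = 285.5 × 3600 s = 1.028 × 10^6 ft³.
Over A = 0.715 mi², depth = V / A = 0.619 in.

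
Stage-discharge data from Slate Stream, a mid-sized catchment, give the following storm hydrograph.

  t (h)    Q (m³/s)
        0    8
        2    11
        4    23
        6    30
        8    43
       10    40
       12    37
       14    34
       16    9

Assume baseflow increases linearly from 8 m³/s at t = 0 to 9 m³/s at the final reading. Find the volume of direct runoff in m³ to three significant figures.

Direct-runoff ordinates (Q − Q_b): 0.00, 2.88, 14.75, 21.62, 34.50, 31.38, 28.25, 25.12, 0.00 m³/s.
ΣQ_DR = 158.5 m³/s.
With Δt = 2 h = 7200 s, V = ΣQ_DR · Δt = 158.5 × 7200 = 1.14 × 10^6 m³.

V ≈ 1.14 × 10^6 m³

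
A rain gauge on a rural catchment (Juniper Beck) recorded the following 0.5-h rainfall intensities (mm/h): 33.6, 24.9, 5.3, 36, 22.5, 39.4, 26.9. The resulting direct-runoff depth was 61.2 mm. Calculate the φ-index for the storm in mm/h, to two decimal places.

Only the 6 blocks with intensity above φ contribute runoff: 33.6, 24.9, 36, 22.5, 39.4, 26.9 mm/h.
Σ(I−φ)·Δt = d  ⇒  (33.6+24.9+36+22.5+39.4+26.9 − 6φ)·0.5 = 61.2
φ = (183.3 − 61.2/0.5) / 6 = 10.15 mm/h.

φ ≈ 10.15 mm/h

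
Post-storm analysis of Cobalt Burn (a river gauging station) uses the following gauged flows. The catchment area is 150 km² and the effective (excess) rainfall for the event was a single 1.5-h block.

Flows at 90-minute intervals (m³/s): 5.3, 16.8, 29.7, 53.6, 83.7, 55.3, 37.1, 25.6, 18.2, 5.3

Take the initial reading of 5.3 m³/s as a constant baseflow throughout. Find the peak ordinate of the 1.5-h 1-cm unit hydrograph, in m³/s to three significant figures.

U_p ≈ 78.5 m³/s

Direct runoff: 0.0, 11.5, 24.4, 48.3, 78.4, 50.0, 31.8, 20.3, 12.9, 0.0 m³/s; ΣQ_DR = 277.6 m³/s, peak = 78.4 m³/s.
Runoff depth d = ΣQ_DR·Δt / A = 277.6 × 5400 / (150 km²) = 9.994 mm.
The 1-cm UH is the DRH scaled by (10 mm)/d, so U_p = 78.4 × 10/9.994 = 78.5 m³/s.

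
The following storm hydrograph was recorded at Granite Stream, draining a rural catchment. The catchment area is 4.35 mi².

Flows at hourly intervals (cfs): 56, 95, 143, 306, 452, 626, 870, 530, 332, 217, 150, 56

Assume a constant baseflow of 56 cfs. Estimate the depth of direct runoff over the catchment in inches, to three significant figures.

d ≈ 1.13 in

Direct runoff: 0.0, 39.0, 87.0, 250.0, 396.0, 570.0, 814.0, 474.0, 276.0, 161.0, 94.0, 0.0 cfs; ΣQ_DR = 3161 cfs.
V = ΣQ_DR · Δt = 3161 × 3600 s = 1.138 × 10^7 ft³.
Over A = 4.35 mi², depth = V / A = 1.13 in.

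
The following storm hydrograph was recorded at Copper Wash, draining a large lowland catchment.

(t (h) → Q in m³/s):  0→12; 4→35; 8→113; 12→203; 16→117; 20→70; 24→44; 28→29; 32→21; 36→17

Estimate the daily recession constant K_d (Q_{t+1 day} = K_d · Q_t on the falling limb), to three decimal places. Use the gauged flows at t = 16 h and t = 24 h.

K_d ≈ 0.053

Between t = 16 h and t = 24 h the flow falls from 117 to 44 m³/s over 2×4 h = 8 h.
Per-interval ratio K = (44/117)^(1/2) = 0.6132; K_d = K^(24/4) = 0.053.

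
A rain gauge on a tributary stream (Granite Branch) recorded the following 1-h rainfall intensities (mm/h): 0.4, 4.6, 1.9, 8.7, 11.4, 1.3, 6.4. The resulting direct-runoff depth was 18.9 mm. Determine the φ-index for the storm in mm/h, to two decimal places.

Only the 4 blocks with intensity above φ contribute runoff: 4.6, 8.7, 11.4, 6.4 mm/h.
Σ(I−φ)·Δt = d  ⇒  (4.6+8.7+11.4+6.4 − 4φ)·1 = 18.9
φ = (31.10 − 18.9/1) / 4 = 3.05 mm/h.

φ ≈ 3.05 mm/h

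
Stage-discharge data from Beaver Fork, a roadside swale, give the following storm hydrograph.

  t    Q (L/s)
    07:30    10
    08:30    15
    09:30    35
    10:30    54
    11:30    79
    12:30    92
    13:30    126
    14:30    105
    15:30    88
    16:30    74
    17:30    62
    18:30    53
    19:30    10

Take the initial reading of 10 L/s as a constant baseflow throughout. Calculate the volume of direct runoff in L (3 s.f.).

V ≈ 2.42 × 10^6 L

Direct-runoff ordinates (Q − Q_b): 0.0, 5.0, 25.0, 44.0, 69.0, 82.0, 116.0, 95.0, 78.0, 64.0, 52.0, 43.0, 0.0 L/s.
ΣQ_DR = 673.0 L/s.
With Δt = 1 h = 3600 s, V = ΣQ_DR · Δt = 673.0 × 3600 = 2.42 × 10^6 L.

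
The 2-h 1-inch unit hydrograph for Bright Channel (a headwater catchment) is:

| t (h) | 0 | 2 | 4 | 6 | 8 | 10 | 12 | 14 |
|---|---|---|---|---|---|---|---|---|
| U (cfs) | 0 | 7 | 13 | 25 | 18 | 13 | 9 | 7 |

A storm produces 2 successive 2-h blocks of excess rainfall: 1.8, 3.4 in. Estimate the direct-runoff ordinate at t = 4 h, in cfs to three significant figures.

By discrete convolution, Q_j = Σ (P_i / 1 in) · U_{j−i}.
At t = 4 h (j=2): Q = (1.8/1)·13 + (3.4/1)·7 = 47.2 cfs.

Q ≈ 47.2 cfs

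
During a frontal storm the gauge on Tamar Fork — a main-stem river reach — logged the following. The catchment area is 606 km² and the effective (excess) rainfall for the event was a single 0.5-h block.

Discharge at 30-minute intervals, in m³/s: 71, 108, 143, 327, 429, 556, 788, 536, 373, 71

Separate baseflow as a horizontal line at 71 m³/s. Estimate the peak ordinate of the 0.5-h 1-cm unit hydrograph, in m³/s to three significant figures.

Direct runoff: 0.0, 37.0, 72.0, 256.0, 358.0, 485.0, 717.0, 465.0, 302.0, 0.0 m³/s; ΣQ_DR = 2692 m³/s, peak = 717.0 m³/s.
Runoff depth d = ΣQ_DR·Δt / A = 2692 × 1800 / (606 km²) = 7.996 mm.
The 1-cm UH is the DRH scaled by (10 mm)/d, so U_p = 717.0 × 10/7.996 = 897 m³/s.

U_p ≈ 897 m³/s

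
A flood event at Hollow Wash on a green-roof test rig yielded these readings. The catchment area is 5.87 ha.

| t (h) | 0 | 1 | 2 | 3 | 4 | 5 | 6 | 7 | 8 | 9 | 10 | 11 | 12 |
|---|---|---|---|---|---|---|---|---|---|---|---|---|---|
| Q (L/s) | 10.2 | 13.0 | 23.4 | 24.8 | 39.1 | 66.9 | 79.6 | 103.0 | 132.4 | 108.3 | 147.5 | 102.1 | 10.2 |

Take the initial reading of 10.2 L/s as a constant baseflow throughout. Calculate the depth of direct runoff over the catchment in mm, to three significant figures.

d ≈ 44.6 mm

Direct runoff: 0.0, 2.8, 13.2, 14.6, 28.9, 56.7, 69.4, 92.8, 122.2, 98.1, 137.3, 91.9, 0.0 L/s; ΣQ_DR = 727.9 L/s.
V = ΣQ_DR · Δt = 727.9 × 3600 s = 2.620 × 10^6 L.
Over A = 5.87 ha, depth = V / A = 44.6 mm.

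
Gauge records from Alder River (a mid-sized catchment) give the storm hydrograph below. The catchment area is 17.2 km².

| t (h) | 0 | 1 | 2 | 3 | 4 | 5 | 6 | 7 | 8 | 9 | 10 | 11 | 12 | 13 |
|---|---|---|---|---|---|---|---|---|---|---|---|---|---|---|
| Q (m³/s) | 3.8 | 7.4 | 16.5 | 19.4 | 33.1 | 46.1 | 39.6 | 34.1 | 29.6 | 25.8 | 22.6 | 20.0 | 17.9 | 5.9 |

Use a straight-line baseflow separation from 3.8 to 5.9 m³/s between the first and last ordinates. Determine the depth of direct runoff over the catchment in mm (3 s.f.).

d ≈ 53.1 mm

Direct runoff: 0.00, 3.44, 12.38, 15.12, 28.65, 41.49, 34.83, 29.17, 24.51, 20.55, 17.18, 14.42, 12.16, 0.00 m³/s; ΣQ_DR = 253.9 m³/s.
V = ΣQ_DR · Δt = 253.9 × 3600 s = 9.140 × 10^5 m³.
Over A = 17.2 km², depth = V / A = 53.1 mm.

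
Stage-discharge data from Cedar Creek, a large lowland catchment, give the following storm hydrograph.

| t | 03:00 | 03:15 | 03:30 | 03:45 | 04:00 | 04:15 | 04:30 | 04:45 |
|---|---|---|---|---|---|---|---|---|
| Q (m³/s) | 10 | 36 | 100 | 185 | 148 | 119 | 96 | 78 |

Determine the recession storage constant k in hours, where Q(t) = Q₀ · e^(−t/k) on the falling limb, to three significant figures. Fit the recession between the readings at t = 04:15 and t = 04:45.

On the falling limb, Q drops from 119 to 78 m³/s between t = 04:15 and t = 04:45 (Δt = 0.5 h).
k = −Δt / ln(Q₂/Q₁) = −0.5 / ln(78/119) = 1.18 h.

k ≈ 1.18 h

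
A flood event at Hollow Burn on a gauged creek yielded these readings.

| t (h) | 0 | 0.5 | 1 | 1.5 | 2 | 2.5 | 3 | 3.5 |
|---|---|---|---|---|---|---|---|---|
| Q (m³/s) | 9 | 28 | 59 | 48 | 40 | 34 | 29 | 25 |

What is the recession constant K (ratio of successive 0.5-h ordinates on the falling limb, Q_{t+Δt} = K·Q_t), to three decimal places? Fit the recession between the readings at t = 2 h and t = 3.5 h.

Using the recession-limb readings at t = 2 h and t = 3.5 h: Q falls from 40 to 25 m³/s over 3 intervals.
K = (Q₂/Q₁)^(1/3) = (25/40)^(1/3) = 0.855.

K ≈ 0.855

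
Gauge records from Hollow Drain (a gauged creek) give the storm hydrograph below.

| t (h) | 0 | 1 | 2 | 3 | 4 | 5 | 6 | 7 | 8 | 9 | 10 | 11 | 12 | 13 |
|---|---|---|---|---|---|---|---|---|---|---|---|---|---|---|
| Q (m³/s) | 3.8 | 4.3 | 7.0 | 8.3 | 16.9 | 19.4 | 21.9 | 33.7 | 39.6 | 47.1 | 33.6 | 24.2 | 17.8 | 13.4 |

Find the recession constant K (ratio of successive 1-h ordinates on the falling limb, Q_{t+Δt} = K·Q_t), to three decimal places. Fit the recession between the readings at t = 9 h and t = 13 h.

K ≈ 0.730

Using the recession-limb readings at t = 9 h and t = 13 h: Q falls from 47.1 to 13.4 m³/s over 4 intervals.
K = (Q₂/Q₁)^(1/4) = (13.4/47.1)^(1/4) = 0.730.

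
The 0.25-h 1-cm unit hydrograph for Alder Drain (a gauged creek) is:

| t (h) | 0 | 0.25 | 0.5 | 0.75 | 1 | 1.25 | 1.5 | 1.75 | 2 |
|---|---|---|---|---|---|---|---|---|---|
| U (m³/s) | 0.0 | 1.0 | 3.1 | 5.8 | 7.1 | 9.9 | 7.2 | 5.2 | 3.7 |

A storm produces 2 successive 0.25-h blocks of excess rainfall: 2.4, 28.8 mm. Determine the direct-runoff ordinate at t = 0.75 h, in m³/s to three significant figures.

By discrete convolution, Q_j = Σ (P_i / 10 mm) · U_{j−i}.
At t = 0.75 h (j=3): Q = (2.4/10)·5.8 + (28.8/10)·3.1 = 10.3 m³/s.

Q ≈ 10.3 m³/s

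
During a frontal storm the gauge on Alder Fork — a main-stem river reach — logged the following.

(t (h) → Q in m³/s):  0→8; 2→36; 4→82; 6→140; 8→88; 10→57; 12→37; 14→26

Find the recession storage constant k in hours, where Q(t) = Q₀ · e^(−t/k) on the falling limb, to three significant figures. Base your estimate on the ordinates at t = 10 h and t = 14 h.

k ≈ 5.10 h

On the falling limb, Q drops from 57 to 26 m³/s between t = 10 h and t = 14 h (Δt = 4 h).
k = −Δt / ln(Q₂/Q₁) = −4 / ln(26/57) = 5.10 h.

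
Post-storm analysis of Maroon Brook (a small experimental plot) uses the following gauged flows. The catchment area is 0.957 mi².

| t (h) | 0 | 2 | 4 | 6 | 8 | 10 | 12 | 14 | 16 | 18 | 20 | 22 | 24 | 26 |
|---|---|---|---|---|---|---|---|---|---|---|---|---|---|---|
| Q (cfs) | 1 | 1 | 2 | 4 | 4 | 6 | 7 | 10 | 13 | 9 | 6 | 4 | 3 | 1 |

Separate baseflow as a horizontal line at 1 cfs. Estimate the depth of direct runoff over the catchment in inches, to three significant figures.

Direct runoff: 0.0, 0.0, 1.0, 3.0, 3.0, 5.0, 6.0, 9.0, 12.0, 8.0, 5.0, 3.0, 2.0, 0.0 cfs; ΣQ_DR = 57.00 cfs.
V = ΣQ_DR · Δt = 57.00 × 7200 s = 4.104 × 10^5 ft³.
Over A = 0.957 mi², depth = V / A = 0.185 in.

d ≈ 0.185 in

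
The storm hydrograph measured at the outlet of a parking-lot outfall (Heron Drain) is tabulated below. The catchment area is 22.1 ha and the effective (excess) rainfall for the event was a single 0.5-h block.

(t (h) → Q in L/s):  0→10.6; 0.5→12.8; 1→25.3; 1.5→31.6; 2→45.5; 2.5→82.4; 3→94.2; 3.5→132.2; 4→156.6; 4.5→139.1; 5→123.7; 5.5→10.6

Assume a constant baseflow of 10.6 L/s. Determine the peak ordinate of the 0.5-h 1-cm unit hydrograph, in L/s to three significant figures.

U_p ≈ 243 L/s

Direct runoff: 0.0, 2.2, 14.7, 21.0, 34.9, 71.8, 83.6, 121.6, 146.0, 128.5, 113.1, 0.0 L/s; ΣQ_DR = 737.4 L/s, peak = 146.0 L/s.
Runoff depth d = ΣQ_DR·Δt / A = 737.4 × 1800 / (22.1 ha) = 6.006 mm.
The 1-cm UH is the DRH scaled by (10 mm)/d, so U_p = 146.0 × 10/6.006 = 243 L/s.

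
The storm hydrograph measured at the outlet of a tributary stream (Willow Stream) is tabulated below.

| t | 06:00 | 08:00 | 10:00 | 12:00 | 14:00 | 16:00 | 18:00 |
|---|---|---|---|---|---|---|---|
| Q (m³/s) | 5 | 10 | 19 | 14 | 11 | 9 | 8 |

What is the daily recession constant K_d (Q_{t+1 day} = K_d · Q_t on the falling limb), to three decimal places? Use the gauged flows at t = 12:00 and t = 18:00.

K_d ≈ 0.107

Between t = 12:00 and t = 18:00 the flow falls from 14 to 8 m³/s over 3×2 h = 6 h.
Per-interval ratio K = (8/14)^(1/3) = 0.8298; K_d = K^(24/2) = 0.107.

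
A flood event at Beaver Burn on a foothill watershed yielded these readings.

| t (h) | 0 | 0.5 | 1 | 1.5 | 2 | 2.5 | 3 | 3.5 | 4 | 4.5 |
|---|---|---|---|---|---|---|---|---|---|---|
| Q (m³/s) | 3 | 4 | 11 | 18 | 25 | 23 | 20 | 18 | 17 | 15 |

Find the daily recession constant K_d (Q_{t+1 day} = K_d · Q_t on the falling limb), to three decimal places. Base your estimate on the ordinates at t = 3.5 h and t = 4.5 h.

K_d ≈ 0.013

Between t = 3.5 h and t = 4.5 h the flow falls from 18 to 15 m³/s over 2×0.5 h = 1 h.
Per-interval ratio K = (15/18)^(1/2) = 0.9129; K_d = K^(24/0.5) = 0.013.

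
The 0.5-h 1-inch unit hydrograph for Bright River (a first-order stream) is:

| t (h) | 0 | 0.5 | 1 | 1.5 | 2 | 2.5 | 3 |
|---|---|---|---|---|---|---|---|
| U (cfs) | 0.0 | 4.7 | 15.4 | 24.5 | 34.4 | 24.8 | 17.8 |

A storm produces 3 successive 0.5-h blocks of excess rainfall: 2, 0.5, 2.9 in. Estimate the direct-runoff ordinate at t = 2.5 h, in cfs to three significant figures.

By discrete convolution, Q_j = Σ (P_i / 1 in) · U_{j−i}.
At t = 2.5 h (j=5): Q = (2/1)·24.8 + (0.5/1)·34.4 + (2.9/1)·24.5 = 138 cfs.

Q ≈ 138 cfs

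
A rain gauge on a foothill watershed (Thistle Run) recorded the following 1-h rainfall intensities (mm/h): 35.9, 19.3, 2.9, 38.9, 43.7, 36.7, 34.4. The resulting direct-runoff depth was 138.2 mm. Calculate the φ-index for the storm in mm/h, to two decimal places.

Only the 6 blocks with intensity above φ contribute runoff: 35.9, 19.3, 38.9, 43.7, 36.7, 34.4 mm/h.
Σ(I−φ)·Δt = d  ⇒  (35.9+19.3+38.9+43.7+36.7+34.4 − 6φ)·1 = 138.2
φ = (208.9 − 138.2/1) / 6 = 11.78 mm/h.

φ ≈ 11.78 mm/h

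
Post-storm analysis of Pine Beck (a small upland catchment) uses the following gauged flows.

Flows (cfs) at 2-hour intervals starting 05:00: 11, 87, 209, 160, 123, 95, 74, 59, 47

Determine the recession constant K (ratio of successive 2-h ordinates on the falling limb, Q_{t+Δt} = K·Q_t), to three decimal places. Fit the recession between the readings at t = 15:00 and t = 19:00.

K ≈ 0.788

Using the recession-limb readings at t = 15:00 and t = 19:00: Q falls from 95 to 59 cfs over 2 intervals.
K = (Q₂/Q₁)^(1/2) = (59/95)^(1/2) = 0.788.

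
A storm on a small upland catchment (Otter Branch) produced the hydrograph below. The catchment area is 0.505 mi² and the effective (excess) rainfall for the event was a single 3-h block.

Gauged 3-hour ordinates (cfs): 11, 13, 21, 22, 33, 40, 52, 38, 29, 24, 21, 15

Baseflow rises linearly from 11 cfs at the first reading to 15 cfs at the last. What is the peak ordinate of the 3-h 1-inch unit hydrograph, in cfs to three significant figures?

U_p ≈ 25.9 cfs

Direct runoff: 0.00, 1.64, 9.27, 9.91, 20.55, 27.18, 38.82, 24.45, 15.09, 9.73, 6.36, 0.00 cfs; ΣQ_DR = 163.0 cfs, peak = 38.82 cfs.
Runoff depth d = ΣQ_DR·Δt / A = 163.0 × 10800 / (0.505 mi²) = 1.500 in.
The 1-inch UH is the DRH scaled by (1 in)/d, so U_p = 38.82 × 1/1.500 = 25.9 cfs.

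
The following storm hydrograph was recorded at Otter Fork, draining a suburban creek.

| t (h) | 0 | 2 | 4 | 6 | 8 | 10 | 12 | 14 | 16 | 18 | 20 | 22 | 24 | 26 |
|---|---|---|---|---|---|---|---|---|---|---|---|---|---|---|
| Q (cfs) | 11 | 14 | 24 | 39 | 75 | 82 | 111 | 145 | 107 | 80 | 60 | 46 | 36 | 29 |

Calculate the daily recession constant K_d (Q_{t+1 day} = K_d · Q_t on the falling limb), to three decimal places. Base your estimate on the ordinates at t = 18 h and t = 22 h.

Between t = 18 h and t = 22 h the flow falls from 80 to 46 cfs over 2×2 h = 4 h.
Per-interval ratio K = (46/80)^(1/2) = 0.7583; K_d = K^(24/2) = 0.036.

K_d ≈ 0.036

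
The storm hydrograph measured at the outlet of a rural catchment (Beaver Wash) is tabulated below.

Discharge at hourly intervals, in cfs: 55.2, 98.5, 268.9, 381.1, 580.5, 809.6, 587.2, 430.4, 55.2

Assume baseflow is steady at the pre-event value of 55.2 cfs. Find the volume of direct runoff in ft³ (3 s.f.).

Direct-runoff ordinates (Q − Q_b): 0.0, 43.3, 213.7, 325.9, 525.3, 754.4, 532.0, 375.2, 0.0 cfs.
ΣQ_DR = 2770 cfs.
With Δt = 1 h = 3600 s, V = ΣQ_DR · Δt = 2770 × 3600 = 9.97 × 10^6 ft³.

V ≈ 9.97 × 10^6 ft³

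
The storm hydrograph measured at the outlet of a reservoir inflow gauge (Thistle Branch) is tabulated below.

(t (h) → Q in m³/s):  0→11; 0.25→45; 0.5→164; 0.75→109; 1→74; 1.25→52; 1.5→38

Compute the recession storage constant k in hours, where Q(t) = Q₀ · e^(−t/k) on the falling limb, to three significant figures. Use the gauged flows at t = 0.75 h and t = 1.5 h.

k ≈ 0.712 h

On the falling limb, Q drops from 109 to 38 m³/s between t = 0.75 h and t = 1.5 h (Δt = 0.75 h).
k = −Δt / ln(Q₂/Q₁) = −0.75 / ln(38/109) = 0.712 h.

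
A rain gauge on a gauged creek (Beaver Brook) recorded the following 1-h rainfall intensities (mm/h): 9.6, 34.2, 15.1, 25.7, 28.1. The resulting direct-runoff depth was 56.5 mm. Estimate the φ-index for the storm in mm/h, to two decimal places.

Only the 4 blocks with intensity above φ contribute runoff: 34.2, 15.1, 25.7, 28.1 mm/h.
Σ(I−φ)·Δt = d  ⇒  (34.2+15.1+25.7+28.1 − 4φ)·1 = 56.5
φ = (103.1 − 56.5/1) / 4 = 11.65 mm/h.

φ ≈ 11.65 mm/h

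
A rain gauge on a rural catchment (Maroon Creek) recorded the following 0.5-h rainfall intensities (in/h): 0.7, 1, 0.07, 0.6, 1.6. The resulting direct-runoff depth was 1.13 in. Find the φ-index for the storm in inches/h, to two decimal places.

φ ≈ 0.41 in/h

Only the 4 blocks with intensity above φ contribute runoff: 0.7, 1, 0.6, 1.6 in/h.
Σ(I−φ)·Δt = d  ⇒  (0.7+1+0.6+1.6 − 4φ)·0.5 = 1.13
φ = (3.900 − 1.13/0.5) / 4 = 0.41 in/h.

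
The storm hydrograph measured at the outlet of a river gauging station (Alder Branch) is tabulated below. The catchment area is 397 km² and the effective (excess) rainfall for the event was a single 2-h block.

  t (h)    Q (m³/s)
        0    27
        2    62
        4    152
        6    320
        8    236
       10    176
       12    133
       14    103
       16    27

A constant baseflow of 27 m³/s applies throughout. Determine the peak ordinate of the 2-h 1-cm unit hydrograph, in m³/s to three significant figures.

U_p ≈ 163 m³/s

Direct runoff: 0.0, 35.0, 125.0, 293.0, 209.0, 149.0, 106.0, 76.0, 0.0 m³/s; ΣQ_DR = 993.0 m³/s, peak = 293.0 m³/s.
Runoff depth d = ΣQ_DR·Δt / A = 993.0 × 7200 / (397 km²) = 18.01 mm.
The 1-cm UH is the DRH scaled by (10 mm)/d, so U_p = 293.0 × 10/18.01 = 163 m³/s.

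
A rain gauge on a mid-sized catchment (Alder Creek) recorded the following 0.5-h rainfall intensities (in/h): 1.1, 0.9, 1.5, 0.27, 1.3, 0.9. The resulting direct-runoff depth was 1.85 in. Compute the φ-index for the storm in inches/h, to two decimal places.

Only the 5 blocks with intensity above φ contribute runoff: 1.1, 0.9, 1.5, 1.3, 0.9 in/h.
Σ(I−φ)·Δt = d  ⇒  (1.1+0.9+1.5+1.3+0.9 − 5φ)·0.5 = 1.85
φ = (5.700 − 1.85/0.5) / 5 = 0.40 in/h.

φ ≈ 0.40 in/h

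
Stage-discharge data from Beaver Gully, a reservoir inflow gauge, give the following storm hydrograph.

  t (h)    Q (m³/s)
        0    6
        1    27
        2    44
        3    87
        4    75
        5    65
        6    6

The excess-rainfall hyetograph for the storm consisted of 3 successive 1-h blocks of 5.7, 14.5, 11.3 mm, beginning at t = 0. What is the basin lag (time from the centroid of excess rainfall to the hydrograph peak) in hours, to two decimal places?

Centroid of excess rainfall: t_c = Σ P_i·t̄_i / ΣP_i = 1.6778 h (block centres at 0.5, 1.5, 2.5 h).
Hydrograph peak occurs at t = 3 h, so basin lag t_L = 3 − 1.6778 = 1.32 h.

t_L ≈ 1.32 h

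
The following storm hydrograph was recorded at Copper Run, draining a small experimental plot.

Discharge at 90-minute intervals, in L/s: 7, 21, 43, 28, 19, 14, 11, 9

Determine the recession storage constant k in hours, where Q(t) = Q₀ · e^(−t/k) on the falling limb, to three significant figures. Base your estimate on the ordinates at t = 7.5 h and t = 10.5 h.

k ≈ 6.79 h

On the falling limb, Q drops from 14 to 9 L/s between t = 7.5 h and t = 10.5 h (Δt = 3 h).
k = −Δt / ln(Q₂/Q₁) = −3 / ln(9/14) = 6.79 h.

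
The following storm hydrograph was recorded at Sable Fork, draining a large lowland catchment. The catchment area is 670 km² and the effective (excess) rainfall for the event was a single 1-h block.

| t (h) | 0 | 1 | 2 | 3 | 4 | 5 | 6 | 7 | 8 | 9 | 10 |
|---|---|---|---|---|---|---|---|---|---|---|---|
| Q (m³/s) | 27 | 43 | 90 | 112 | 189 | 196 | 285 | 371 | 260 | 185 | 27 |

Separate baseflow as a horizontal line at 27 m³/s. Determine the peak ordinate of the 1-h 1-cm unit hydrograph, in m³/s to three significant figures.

Direct runoff: 0.0, 16.0, 63.0, 85.0, 162.0, 169.0, 258.0, 344.0, 233.0, 158.0, 0.0 m³/s; ΣQ_DR = 1488 m³/s, peak = 344.0 m³/s.
Runoff depth d = ΣQ_DR·Δt / A = 1488 × 3600 / (670 km²) = 7.995 mm.
The 1-cm UH is the DRH scaled by (10 mm)/d, so U_p = 344.0 × 10/7.995 = 430 m³/s.

U_p ≈ 430 m³/s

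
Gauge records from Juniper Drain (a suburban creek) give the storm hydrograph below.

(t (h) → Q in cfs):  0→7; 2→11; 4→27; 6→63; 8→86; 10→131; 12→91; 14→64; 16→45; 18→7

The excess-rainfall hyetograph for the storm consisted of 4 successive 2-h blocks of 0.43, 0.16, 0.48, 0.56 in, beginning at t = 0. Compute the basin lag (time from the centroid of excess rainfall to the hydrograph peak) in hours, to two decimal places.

Centroid of excess rainfall: t_c = Σ P_i·t̄_i / ΣP_i = 4.4356 h (block centres at 1, 3, 5, 7 h).
Hydrograph peak occurs at t = 10 h, so basin lag t_L = 10 − 4.4356 = 5.56 h.

t_L ≈ 5.56 h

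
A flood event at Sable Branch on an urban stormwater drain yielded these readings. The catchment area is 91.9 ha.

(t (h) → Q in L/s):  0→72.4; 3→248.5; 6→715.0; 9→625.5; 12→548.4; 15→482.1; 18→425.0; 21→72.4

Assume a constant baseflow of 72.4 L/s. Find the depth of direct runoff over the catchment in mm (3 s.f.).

Direct runoff: 0.0, 176.1, 642.6, 553.1, 476.0, 409.7, 352.6, 0.0 L/s; ΣQ_DR = 2610 L/s.
V = ΣQ_DR · Δt = 2610 × 10800 s = 2.819 × 10^7 L.
Over A = 91.9 ha, depth = V / A = 30.7 mm.

d ≈ 30.7 mm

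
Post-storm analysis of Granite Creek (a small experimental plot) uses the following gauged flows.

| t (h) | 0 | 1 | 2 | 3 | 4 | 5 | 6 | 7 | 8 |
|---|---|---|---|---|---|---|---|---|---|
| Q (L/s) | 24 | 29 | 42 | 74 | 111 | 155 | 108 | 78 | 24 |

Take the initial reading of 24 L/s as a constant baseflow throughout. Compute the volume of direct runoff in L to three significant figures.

V ≈ 1.54 × 10^6 L

Direct-runoff ordinates (Q − Q_b): 0.0, 5.0, 18.0, 50.0, 87.0, 131.0, 84.0, 54.0, 0.0 L/s.
ΣQ_DR = 429.0 L/s.
With Δt = 1 h = 3600 s, V = ΣQ_DR · Δt = 429.0 × 3600 = 1.54 × 10^6 L.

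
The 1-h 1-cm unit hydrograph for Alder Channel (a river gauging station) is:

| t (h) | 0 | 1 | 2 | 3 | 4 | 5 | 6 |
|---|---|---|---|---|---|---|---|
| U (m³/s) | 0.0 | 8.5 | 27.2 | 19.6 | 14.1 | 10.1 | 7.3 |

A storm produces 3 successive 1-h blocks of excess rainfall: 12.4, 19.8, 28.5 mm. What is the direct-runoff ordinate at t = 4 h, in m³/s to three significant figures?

By discrete convolution, Q_j = Σ (P_i / 10 mm) · U_{j−i}.
At t = 4 h (j=4): Q = (12.4/10)·14.1 + (19.8/10)·19.6 + (28.5/10)·27.2 = 134 m³/s.

Q ≈ 134 m³/s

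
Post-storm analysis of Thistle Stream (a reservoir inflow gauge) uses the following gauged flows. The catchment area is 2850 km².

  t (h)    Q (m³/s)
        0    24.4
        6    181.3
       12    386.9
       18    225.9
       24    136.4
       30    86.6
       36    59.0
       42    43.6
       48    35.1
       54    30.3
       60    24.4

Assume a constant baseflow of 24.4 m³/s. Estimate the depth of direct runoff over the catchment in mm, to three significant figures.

Direct runoff: 0.0, 156.9, 362.5, 201.5, 112.0, 62.2, 34.6, 19.2, 10.7, 5.9, 0.0 m³/s; ΣQ_DR = 965.5 m³/s.
V = ΣQ_DR · Δt = 965.5 × 21600 s = 2.085 × 10^7 m³.
Over A = 2850 km², depth = V / A = 7.32 mm.

d ≈ 7.32 mm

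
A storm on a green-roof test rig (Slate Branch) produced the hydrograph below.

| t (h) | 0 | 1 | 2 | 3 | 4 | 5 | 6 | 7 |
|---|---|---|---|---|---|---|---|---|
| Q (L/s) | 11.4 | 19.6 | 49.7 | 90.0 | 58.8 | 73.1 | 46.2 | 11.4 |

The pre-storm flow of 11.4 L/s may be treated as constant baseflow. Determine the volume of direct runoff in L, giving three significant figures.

Direct-runoff ordinates (Q − Q_b): 0.0, 8.2, 38.3, 78.6, 47.4, 61.7, 34.8, 0.0 L/s.
ΣQ_DR = 269.0 L/s.
With Δt = 1 h = 3600 s, V = ΣQ_DR · Δt = 269.0 × 3600 = 9.68 × 10^5 L.

V ≈ 9.68 × 10^5 L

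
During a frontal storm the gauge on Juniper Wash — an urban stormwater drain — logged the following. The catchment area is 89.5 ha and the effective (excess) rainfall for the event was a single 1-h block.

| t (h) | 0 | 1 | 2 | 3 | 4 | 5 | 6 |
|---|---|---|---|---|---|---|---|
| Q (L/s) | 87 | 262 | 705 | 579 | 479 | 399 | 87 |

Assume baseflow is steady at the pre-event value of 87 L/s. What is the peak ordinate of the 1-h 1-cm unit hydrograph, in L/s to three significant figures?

U_p ≈ 772 L/s

Direct runoff: 0.0, 175.0, 618.0, 492.0, 392.0, 312.0, 0.0 L/s; ΣQ_DR = 1989 L/s, peak = 618.0 L/s.
Runoff depth d = ΣQ_DR·Δt / A = 1989 × 3600 / (89.5 ha) = 8.000 mm.
The 1-cm UH is the DRH scaled by (10 mm)/d, so U_p = 618.0 × 10/8.000 = 772 L/s.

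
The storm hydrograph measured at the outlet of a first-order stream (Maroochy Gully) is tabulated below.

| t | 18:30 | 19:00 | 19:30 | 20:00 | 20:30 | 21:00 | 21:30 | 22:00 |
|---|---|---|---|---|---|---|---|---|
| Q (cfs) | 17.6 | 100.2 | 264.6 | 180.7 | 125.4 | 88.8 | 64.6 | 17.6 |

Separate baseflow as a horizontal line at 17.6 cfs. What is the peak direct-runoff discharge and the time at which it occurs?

Q_p = 247.0 cfs at t = 19:30

Subtracting baseflow gives direct-runoff ordinates: 0.0, 82.6, 247.0, 163.1, 107.8, 71.2, 47.0, 0.0 cfs.
The maximum is 247.0 cfs, occurring at the reading for t = 19:30.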